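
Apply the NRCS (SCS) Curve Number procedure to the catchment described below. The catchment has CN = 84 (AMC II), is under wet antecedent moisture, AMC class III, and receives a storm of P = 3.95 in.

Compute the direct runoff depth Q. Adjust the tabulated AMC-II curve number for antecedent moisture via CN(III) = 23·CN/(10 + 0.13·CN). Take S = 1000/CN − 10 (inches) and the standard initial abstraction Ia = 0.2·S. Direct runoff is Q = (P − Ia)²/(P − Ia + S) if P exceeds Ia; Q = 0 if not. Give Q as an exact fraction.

Wet (AMC III): CN(III) = 23·84/(10 + 0.13·84) = 1932/(523/25) = 48300/523 ≈ 92.352
S = 1000/(48300/523) − 10 = 400/483 in ≈ 0.828 in
Initial abstraction Ia = S/5 = (400/483)/5 = 80/483 ≈ 0.166 in
Since P=3.950 > Ia=0.166: effective rainfall P−Ia = 36557/9660 in
Runoff Q = (P−Ia)²/(P−Ia+S) = (3.784)²/(3.784+0.828) = 1336414249/430420620 ≈ 3.105 in

Q = 1336414249/430420620 in ≈ 3.105 in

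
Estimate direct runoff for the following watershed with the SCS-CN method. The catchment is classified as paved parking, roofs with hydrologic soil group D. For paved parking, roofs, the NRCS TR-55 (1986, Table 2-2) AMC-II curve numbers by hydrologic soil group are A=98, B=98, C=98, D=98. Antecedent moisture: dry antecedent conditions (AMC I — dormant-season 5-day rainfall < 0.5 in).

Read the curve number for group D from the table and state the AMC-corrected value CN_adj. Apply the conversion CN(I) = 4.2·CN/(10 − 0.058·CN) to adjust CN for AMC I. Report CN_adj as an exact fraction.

CN_adj = 102900/1079 ≈ 95.366

NRCS table: paved parking, roofs, soil group D → CN(II) = 98
Dry (AMC I): CN(I) = 4.2·98/(10 − 0.058·98) = (2058/5)/(1079/250) = 102900/1079 ≈ 95.366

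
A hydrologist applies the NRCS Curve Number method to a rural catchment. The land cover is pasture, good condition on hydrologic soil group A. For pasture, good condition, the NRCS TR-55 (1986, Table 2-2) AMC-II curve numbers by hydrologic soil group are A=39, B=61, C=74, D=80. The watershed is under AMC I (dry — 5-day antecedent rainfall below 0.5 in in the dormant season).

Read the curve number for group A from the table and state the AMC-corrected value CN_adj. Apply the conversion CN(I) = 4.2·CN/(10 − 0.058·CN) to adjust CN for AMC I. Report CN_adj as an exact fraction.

CN_adj = 81900/3869 ≈ 21.168

NRCS table: pasture, good condition, soil group A → CN(II) = 39
CN(I) from CN(II)=39: (4.2·39)/(10 − 0.058·39) = 81900/3869 ≈ 21.168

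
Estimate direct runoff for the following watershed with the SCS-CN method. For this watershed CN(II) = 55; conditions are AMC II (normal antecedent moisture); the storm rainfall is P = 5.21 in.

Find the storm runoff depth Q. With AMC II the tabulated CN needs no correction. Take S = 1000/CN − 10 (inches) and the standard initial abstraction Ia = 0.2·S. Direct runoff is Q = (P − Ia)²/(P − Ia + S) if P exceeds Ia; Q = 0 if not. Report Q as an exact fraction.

Q = 15452761/14224100 in ≈ 1.086 in

Average conditions: CN = 55 (no AMC adjustment).
S = 1000/55 − 10 = 90/11 in ≈ 8.182 in
Initial abstraction Ia = S/5 = (90/11)/5 = 18/11 ≈ 1.636 in
P − Ia = 5.210 − 1.636 = 3931/1100 ≈ 3.574 in (> 0, runoff occurs)
Runoff Q = (P−Ia)²/(P−Ia+S) = (3.574)²/(3.574+8.182) = 15452761/14224100 ≈ 1.086 in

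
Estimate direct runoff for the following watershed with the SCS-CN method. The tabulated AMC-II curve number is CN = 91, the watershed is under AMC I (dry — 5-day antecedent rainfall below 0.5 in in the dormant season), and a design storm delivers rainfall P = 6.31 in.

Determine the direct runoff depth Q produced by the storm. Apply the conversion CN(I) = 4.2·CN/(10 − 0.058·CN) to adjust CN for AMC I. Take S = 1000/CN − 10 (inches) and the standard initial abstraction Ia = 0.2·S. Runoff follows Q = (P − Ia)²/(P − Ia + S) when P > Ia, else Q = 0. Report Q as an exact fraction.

Adjust CN=91 to AMC I: 4.2·91/(10 − 0.058·91) → (1911/5) ÷ (2361/500) = 63700/787 ≈ 80.940
S = 1000/(63700/787) − 10 = 1500/637 in ≈ 2.355 in
Ia = 0.2S: 0.2·2.355 = 0.471 in (exactly 300/637)
Since P=6.310 > Ia=0.471: effective rainfall P−Ia = 371947/63700 in
Q = (371947/63700)²/((371947/63700) + 1500/637) = (138344570809/4057690000)/(521947/63700) = 138344570809/33248023900 in ≈ 4.161 in

Q = 138344570809/33248023900 in ≈ 4.161 in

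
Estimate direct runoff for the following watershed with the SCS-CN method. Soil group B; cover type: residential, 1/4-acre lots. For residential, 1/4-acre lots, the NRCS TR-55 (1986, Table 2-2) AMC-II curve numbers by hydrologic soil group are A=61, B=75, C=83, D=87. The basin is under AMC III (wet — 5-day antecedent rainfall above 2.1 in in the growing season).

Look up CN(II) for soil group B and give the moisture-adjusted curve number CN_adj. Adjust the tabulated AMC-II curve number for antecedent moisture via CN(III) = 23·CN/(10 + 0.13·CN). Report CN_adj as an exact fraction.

CN_adj = 6900/79 ≈ 87.342

NRCS table: residential, 1/4-acre lots, soil group B → CN(II) = 75
Wet (AMC III): CN(III) = 23·75/(10 + 0.13·75) = 1725/(79/4) = 6900/79 ≈ 87.342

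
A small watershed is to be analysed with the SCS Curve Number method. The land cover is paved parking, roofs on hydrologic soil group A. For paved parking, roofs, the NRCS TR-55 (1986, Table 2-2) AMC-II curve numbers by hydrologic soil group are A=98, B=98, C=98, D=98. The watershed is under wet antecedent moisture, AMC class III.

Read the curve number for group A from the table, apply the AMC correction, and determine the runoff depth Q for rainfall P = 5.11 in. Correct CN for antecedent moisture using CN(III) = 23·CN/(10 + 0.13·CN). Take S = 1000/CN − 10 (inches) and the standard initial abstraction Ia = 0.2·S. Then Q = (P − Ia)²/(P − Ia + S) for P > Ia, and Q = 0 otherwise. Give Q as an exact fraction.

NRCS table: paved parking, roofs, soil group A → CN(II) = 98
Adjust CN=98 to AMC III: 23·98/(10 + 0.13·98) → 2254 ÷ (1137/50) = 112700/1137 ≈ 99.120
Retention S: 1000/CN − 10 with CN=99.120 → S = 100/1127 ≈ 0.089 in
Initial abstraction Ia = S/5 = (100/1127)/5 = 20/1127 ≈ 0.018 in
Since P=5.110 > Ia=0.018: effective rainfall P−Ia = 573897/112700 in
Runoff Q = (P−Ia)²/(P−Ia+S) = (5.092)²/(5.092+0.089) = 329357766609/65805191900 ≈ 5.005 in

Q = 329357766609/65805191900 in ≈ 5.005 in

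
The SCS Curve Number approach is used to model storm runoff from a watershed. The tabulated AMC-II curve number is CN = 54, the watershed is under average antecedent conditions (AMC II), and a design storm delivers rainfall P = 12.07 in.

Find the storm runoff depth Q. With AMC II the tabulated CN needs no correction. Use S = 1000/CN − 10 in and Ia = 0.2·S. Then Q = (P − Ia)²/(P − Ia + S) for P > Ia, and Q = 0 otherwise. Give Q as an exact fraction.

Q = 783384121/137670300 in ≈ 5.690 in

Average conditions: CN = 54 (no AMC adjustment).
Retention S: 1000/CN − 10 with CN=54.000 → S = 230/27 ≈ 8.519 in
Ia = 0.2·(230/27) = 46/27 in ≈ 1.704 in
Since P=12.070 > Ia=1.704: effective rainfall P−Ia = 27989/2700 in
Q = (27989/2700)²/((27989/2700) + 230/27) = (783384121/7290000)/(50989/2700) = 783384121/137670300 in ≈ 5.690 in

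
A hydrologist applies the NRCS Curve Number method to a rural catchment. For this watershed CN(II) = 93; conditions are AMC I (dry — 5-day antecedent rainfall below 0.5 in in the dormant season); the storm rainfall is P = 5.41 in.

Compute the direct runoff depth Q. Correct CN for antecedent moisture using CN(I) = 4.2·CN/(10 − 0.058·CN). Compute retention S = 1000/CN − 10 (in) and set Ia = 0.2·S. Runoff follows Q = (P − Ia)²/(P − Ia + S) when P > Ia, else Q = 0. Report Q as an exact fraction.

Q = 19863801721/5327198100 in ≈ 3.729 in

Adjust CN=93 to AMC I: 4.2·93/(10 − 0.058·93) → (1953/5) ÷ (2303/500) = 27900/329 ≈ 84.802
Max retention: S = 1000/(27900/329) − 10 = 500/279 in (≈ 1.792 in)
Initial abstraction Ia = S/5 = (500/279)/5 = 100/279 ≈ 0.358 in
Since P=5.410 > Ia=0.358: effective rainfall P−Ia = 140939/27900 in
Q = (140939/27900)²/((140939/27900) + 500/279) = (19863801721/778410000)/(190939/27900) = 19863801721/5327198100 in ≈ 3.729 in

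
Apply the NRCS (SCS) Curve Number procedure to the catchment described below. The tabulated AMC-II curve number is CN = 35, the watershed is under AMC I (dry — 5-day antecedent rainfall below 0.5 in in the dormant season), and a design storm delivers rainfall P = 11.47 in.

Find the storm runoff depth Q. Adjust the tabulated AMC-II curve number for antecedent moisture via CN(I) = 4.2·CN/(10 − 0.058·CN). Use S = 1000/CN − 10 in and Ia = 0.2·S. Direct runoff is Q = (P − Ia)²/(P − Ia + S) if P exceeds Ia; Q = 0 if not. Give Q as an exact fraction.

Q = 1490654881/10122552300 in ≈ 0.147 in

CN(I) from CN(II)=35: (4.2·35)/(10 − 0.058·35) = 14700/797 ≈ 18.444
Max retention: S = 1000/(14700/797) − 10 = 6500/147 in (≈ 44.218 in)
Ia = 0.2·(6500/147) = 1300/147 in ≈ 8.844 in
P − Ia = 11.470 − 8.844 = 38609/14700 ≈ 2.626 in (> 0, runoff occurs)
Q = (38609/14700)²/((38609/14700) + 6500/147) = (1490654881/216090000)/(688609/14700) = 1490654881/10122552300 in ≈ 0.147 in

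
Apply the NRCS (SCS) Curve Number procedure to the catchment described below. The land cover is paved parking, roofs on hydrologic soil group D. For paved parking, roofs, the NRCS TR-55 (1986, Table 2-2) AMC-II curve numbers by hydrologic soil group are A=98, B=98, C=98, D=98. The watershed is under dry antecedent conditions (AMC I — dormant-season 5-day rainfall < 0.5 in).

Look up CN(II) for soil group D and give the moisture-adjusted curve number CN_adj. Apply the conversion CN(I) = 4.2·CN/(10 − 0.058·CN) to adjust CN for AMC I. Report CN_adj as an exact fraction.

NRCS table: paved parking, roofs, soil group D → CN(II) = 98
Dry (AMC I): CN(I) = 4.2·98/(10 − 0.058·98) = (2058/5)/(1079/250) = 102900/1079 ≈ 95.366

CN_adj = 102900/1079 ≈ 95.366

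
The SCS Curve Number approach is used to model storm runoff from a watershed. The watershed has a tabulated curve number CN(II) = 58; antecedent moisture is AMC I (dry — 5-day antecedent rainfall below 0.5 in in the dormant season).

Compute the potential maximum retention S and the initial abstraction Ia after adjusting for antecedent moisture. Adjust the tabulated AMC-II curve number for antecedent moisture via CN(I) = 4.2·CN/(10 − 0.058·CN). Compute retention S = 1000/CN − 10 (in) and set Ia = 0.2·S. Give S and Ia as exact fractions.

S = 500/29 in ≈ 17.241 in; Ia = 100/29 in ≈ 3.448 in

Adjust CN=58 to AMC I: 4.2·58/(10 − 0.058·58) → (1218/5) ÷ (1659/250) = 2900/79 ≈ 36.709
S = 1000/(2900/79) − 10 = 500/29 in ≈ 17.241 in
Ia = 0.2·(500/29) = 100/29 in ≈ 3.448 in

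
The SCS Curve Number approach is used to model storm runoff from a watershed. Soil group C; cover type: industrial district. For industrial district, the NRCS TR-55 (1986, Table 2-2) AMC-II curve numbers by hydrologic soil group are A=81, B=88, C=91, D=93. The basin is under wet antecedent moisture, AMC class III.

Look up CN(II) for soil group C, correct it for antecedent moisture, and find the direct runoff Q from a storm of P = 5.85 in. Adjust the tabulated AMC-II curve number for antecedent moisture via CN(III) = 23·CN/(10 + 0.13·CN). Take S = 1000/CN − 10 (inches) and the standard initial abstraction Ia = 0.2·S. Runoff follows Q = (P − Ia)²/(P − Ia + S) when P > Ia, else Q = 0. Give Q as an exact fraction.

NRCS table: industrial district, soil group C → CN(II) = 91
CN(III) from CN(II)=91: (23·91)/(10 + 0.13·91) = 209300/2183 ≈ 95.877
Retention S: 1000/CN − 10 with CN=95.877 → S = 900/2093 ≈ 0.430 in
Ia = 0.2·(900/2093) = 180/2093 in ≈ 0.086 in
Excess rainfall: 5.850 − 0.086 = 5.764 in; P > Ia so Q > 0
Q = (241281/41860)²/((241281/41860) + 900/2093) = (58216520961/1752259600)/(259281/41860) = 718722481/133993860 in ≈ 5.364 in

Q = 718722481/133993860 in ≈ 5.364 in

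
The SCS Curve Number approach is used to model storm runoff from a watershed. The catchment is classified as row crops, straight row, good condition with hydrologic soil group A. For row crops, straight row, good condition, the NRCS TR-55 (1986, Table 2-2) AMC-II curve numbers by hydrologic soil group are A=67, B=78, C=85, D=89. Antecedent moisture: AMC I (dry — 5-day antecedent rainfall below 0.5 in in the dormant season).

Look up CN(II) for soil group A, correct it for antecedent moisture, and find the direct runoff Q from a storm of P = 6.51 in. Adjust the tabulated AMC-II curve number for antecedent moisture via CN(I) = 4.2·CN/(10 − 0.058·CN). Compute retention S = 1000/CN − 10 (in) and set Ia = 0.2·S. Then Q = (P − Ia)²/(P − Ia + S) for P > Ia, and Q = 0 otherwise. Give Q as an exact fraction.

NRCS table: row crops, straight row, good condition, soil group A → CN(II) = 67
CN(I) from CN(II)=67: (4.2·67)/(10 − 0.058·67) = 46900/1019 ≈ 46.026
S = 1000/(46900/1019) − 10 = 5500/469 in ≈ 11.727 in
Ia = 0.2S: 0.2·11.727 = 2.345 in (exactly 1100/469)
Since P=6.510 > Ia=2.345: effective rainfall P−Ia = 195319/46900 in
Q = (195319/46900)²/((195319/46900) + 5500/469) = (38149511761/2199610000)/(745319/46900) = 38149511761/34955461100 in ≈ 1.091 in

Q = 38149511761/34955461100 in ≈ 1.091 in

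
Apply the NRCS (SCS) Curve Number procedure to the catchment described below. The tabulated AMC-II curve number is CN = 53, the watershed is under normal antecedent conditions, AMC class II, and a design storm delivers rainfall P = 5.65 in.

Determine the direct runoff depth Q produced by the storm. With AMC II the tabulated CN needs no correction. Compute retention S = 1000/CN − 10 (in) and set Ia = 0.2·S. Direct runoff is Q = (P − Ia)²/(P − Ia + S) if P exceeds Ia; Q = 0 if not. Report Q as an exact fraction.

Q = 16883881/14319540 in ≈ 1.179 in

Average conditions: CN = 53 (no AMC adjustment).
S = 1000/53 − 10 = 470/53 in ≈ 8.868 in
Initial abstraction Ia = S/5 = (470/53)/5 = 94/53 ≈ 1.774 in
P − Ia = 5.650 − 1.774 = 4109/1060 ≈ 3.876 in (> 0, runoff occurs)
Runoff Q = (P−Ia)²/(P−Ia+S) = (3.876)²/(3.876+8.868) = 16883881/14319540 ≈ 1.179 in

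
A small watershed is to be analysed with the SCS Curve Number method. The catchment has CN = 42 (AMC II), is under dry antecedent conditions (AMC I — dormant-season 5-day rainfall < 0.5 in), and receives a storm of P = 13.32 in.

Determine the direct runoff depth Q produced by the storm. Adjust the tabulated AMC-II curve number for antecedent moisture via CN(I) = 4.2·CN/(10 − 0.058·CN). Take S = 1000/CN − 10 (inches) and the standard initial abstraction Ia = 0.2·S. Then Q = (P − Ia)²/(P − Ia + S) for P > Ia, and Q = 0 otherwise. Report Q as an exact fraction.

Q = 5528368609/4816304325 in ≈ 1.148 in

Dry (AMC I): CN(I) = 4.2·42/(10 − 0.058·42) = (882/5)/(1891/250) = 44100/1891 ≈ 23.321
S = 1000/(44100/1891) − 10 = 14500/441 in ≈ 32.880 in
Ia = 0.2·(14500/441) = 2900/441 in ≈ 6.576 in
Excess rainfall: 13.320 − 6.576 = 6.744 in; P > Ia so Q > 0
Q = (74353/11025)²/((74353/11025) + 14500/441) = (5528368609/121550625)/(436853/11025) = 5528368609/4816304325 in ≈ 1.148 in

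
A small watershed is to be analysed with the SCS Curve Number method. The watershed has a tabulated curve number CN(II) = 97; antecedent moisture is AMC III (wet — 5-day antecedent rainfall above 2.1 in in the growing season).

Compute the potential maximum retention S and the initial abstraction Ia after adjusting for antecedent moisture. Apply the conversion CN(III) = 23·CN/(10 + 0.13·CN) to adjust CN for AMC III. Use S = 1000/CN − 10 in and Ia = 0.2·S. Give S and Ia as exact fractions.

S = 300/2231 in ≈ 0.134 in; Ia = 60/2231 in ≈ 0.027 in

CN(III) from CN(II)=97: (23·97)/(10 + 0.13·97) = 223100/2261 ≈ 98.673
Retention S: 1000/CN − 10 with CN=98.673 → S = 300/2231 ≈ 0.134 in
Initial abstraction Ia = S/5 = (300/2231)/5 = 60/2231 ≈ 0.027 in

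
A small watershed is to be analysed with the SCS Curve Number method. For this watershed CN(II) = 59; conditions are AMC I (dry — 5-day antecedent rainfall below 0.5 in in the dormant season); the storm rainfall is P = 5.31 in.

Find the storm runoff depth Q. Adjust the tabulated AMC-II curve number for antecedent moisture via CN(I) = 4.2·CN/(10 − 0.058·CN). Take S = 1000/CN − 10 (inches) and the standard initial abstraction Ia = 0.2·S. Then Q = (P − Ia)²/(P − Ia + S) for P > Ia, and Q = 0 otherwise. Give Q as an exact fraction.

CN(I) from CN(II)=59: (4.2·59)/(10 − 0.058·59) = 123900/3289 ≈ 37.671
Retention S: 1000/CN − 10 with CN=37.671 → S = 20500/1239 ≈ 16.546 in
Initial abstraction Ia = S/5 = (20500/1239)/5 = 4100/1239 ≈ 3.309 in
Excess rainfall: 5.310 − 3.309 = 2.001 in; P > Ia so Q > 0
Q: (247909/123900)² ÷ (2297909/123900) = 61458872281/284710925100 in (≈ 0.216 in)

Q = 61458872281/284710925100 in ≈ 0.216 in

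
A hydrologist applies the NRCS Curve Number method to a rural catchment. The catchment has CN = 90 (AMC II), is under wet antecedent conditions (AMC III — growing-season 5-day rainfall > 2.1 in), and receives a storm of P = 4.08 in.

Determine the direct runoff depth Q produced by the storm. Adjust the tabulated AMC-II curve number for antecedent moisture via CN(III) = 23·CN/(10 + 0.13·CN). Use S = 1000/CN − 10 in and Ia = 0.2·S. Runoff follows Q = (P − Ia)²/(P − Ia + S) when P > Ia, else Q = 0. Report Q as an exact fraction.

Q = 212468498/59807475 in ≈ 3.553 in

CN(III) from CN(II)=90: (23·90)/(10 + 0.13·90) = 20700/217 ≈ 95.392
S = 1000/(20700/217) − 10 = 100/207 in ≈ 0.483 in
Ia = 0.2·(100/207) = 20/207 in ≈ 0.097 in
P − Ia = 4.080 − 0.097 = 20614/5175 ≈ 3.983 in (> 0, runoff occurs)
Runoff Q = (P−Ia)²/(P−Ia+S) = (3.983)²/(3.983+0.483) = 212468498/59807475 ≈ 3.553 in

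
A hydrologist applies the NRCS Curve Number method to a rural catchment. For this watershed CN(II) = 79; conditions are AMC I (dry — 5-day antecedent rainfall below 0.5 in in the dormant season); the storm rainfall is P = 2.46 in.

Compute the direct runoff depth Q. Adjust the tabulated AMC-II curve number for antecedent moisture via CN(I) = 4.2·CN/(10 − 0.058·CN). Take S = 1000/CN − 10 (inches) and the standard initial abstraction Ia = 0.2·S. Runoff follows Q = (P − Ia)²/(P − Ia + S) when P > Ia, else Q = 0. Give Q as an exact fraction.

CN(I) from CN(II)=79: (4.2·79)/(10 − 0.058·79) = 7900/129 ≈ 61.240
Retention S: 1000/CN − 10 with CN=61.240 → S = 500/79 ≈ 6.329 in
Initial abstraction Ia = S/5 = (500/79)/5 = 100/79 ≈ 1.266 in
Since P=2.460 > Ia=1.266: effective rainfall P−Ia = 4717/3950 in
Runoff Q = (P−Ia)²/(P−Ia+S) = (1.194)²/(1.194+6.329) = 22250089/117382150 ≈ 0.190 in

Q = 22250089/117382150 in ≈ 0.190 in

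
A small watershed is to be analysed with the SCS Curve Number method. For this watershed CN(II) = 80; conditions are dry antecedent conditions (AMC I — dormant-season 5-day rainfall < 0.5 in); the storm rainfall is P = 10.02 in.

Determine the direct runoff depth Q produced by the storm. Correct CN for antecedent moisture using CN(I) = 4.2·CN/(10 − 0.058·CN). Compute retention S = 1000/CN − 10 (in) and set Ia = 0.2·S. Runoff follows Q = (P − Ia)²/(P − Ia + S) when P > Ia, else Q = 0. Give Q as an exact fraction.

CN(I) from CN(II)=80: (4.2·80)/(10 − 0.058·80) = 4200/67 ≈ 62.687
Retention S: 1000/CN − 10 with CN=62.687 → S = 125/21 ≈ 5.952 in
Ia = 0.2·(125/21) = 25/21 in ≈ 1.190 in
Since P=10.020 > Ia=1.190: effective rainfall P−Ia = 9271/1050 in
Q: (9271/1050)² ÷ (15521/1050) = 85951441/16297050 in (≈ 5.274 in)

Q = 85951441/16297050 in ≈ 5.274 in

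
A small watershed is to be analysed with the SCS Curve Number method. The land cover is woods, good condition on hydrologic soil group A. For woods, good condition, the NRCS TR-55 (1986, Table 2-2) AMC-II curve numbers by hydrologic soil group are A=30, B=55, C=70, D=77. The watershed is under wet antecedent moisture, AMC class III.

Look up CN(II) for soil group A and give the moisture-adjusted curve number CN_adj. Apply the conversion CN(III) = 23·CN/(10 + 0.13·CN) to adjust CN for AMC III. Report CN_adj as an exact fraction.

NRCS table: woods, good condition, soil group A → CN(II) = 30
Wet (AMC III): CN(III) = 23·30/(10 + 0.13·30) = 690/(139/10) = 6900/139 ≈ 49.640

CN_adj = 6900/139 ≈ 49.640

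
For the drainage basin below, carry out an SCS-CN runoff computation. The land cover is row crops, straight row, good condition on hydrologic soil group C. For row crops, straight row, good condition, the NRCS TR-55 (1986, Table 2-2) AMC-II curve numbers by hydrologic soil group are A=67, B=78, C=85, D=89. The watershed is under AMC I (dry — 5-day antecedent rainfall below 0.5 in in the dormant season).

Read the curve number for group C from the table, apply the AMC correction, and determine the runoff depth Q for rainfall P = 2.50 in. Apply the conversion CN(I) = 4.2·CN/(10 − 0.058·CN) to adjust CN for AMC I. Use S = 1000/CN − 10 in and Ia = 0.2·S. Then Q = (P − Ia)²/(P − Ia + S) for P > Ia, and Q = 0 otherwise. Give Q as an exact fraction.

NRCS table: row crops, straight row, good condition, soil group C → CN(II) = 85
CN(I) from CN(II)=85: (4.2·85)/(10 − 0.058·85) = 11900/169 ≈ 70.414
Max retention: S = 1000/(11900/169) − 10 = 500/119 in (≈ 4.202 in)
Ia = 0.2S: 0.2·4.202 = 0.840 in (exactly 100/119)
P − Ia = 2.500 − 0.840 = 395/238 ≈ 1.660 in (> 0, runoff occurs)
Q: (395/238)² ÷ (1395/238) = 31205/66402 in (≈ 0.470 in)

Q = 31205/66402 in ≈ 0.470 in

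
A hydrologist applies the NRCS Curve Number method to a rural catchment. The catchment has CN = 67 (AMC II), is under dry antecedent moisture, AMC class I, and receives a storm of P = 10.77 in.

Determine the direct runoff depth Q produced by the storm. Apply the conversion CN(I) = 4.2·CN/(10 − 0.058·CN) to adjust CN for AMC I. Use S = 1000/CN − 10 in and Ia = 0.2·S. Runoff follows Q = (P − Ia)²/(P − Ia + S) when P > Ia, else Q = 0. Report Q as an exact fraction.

Q = 156114282769/44325799700 in ≈ 3.522 in

CN(I) from CN(II)=67: (4.2·67)/(10 − 0.058·67) = 46900/1019 ≈ 46.026
S = 1000/(46900/1019) − 10 = 5500/469 in ≈ 11.727 in
Ia = 0.2·(5500/469) = 1100/469 in ≈ 2.345 in
Excess rainfall: 10.770 − 2.345 = 8.425 in; P > Ia so Q > 0
Q: (395113/46900)² ÷ (945113/46900) = 156114282769/44325799700 in (≈ 3.522 in)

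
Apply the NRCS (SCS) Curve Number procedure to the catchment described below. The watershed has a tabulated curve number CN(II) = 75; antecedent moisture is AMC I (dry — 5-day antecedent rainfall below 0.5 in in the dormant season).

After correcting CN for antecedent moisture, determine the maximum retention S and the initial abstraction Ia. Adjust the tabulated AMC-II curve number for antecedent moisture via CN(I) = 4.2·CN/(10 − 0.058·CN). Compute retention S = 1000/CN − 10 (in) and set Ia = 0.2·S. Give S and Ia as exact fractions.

Adjust CN=75 to AMC I: 4.2·75/(10 − 0.058·75) → 315 ÷ (113/20) = 6300/113 ≈ 55.752
Max retention: S = 1000/(6300/113) − 10 = 500/63 in (≈ 7.937 in)
Initial abstraction Ia = S/5 = (500/63)/5 = 100/63 ≈ 1.587 in

S = 500/63 in ≈ 7.937 in; Ia = 100/63 in ≈ 1.587 in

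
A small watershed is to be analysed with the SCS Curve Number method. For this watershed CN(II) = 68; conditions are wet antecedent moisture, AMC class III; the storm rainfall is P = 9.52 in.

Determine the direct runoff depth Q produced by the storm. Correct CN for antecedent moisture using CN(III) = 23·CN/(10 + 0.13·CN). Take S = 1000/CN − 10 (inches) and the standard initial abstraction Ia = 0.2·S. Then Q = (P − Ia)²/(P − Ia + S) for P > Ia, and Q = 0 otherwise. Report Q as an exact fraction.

Adjust CN=68 to AMC III: 23·68/(10 + 0.13·68) → 1564 ÷ (471/25) = 39100/471 ≈ 83.015
Max retention: S = 1000/(39100/471) − 10 = 800/391 in (≈ 2.046 in)
Ia = 0.2S: 0.2·2.046 = 0.409 in (exactly 160/391)
Since P=9.520 > Ia=0.409: effective rainfall P−Ia = 89058/9775 in
Runoff Q = (P−Ia)²/(P−Ia+S) = (9.111)²/(9.111+2.046) = 3965663682/533020975 ≈ 7.440 in

Q = 3965663682/533020975 in ≈ 7.440 in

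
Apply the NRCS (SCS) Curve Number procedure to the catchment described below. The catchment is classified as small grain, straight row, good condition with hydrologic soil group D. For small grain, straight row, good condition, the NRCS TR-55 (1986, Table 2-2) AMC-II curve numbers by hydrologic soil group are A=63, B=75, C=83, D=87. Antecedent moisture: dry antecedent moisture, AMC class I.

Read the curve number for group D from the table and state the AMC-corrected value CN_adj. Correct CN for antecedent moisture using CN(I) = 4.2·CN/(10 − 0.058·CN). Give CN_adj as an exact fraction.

NRCS table: small grain, straight row, good condition, soil group D → CN(II) = 87
Dry (AMC I): CN(I) = 4.2·87/(10 − 0.058·87) = (1827/5)/(2477/500) = 182700/2477 ≈ 73.759

CN_adj = 182700/2477 ≈ 73.759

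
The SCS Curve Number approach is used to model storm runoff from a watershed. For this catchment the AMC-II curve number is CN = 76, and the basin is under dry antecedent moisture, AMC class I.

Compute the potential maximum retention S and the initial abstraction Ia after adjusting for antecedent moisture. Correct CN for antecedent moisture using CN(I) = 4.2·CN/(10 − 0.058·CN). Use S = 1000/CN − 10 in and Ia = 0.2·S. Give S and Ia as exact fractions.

Dry (AMC I): CN(I) = 4.2·76/(10 − 0.058·76) = (1596/5)/(699/125) = 13300/233 ≈ 57.082
Max retention: S = 1000/(13300/233) − 10 = 1000/133 in (≈ 7.519 in)
Initial abstraction Ia = S/5 = (1000/133)/5 = 200/133 ≈ 1.504 in

S = 1000/133 in ≈ 7.519 in; Ia = 200/133 in ≈ 1.504 in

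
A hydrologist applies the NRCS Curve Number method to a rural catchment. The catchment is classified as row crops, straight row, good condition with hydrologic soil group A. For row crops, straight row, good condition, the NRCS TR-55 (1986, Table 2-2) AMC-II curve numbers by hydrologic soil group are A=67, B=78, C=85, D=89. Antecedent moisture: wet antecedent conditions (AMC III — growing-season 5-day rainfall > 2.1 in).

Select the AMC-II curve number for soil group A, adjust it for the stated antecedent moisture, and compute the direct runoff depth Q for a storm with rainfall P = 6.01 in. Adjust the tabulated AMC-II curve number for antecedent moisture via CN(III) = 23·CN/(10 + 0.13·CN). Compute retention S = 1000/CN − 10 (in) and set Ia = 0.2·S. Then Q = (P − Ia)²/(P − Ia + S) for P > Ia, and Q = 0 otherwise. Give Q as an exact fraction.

Q = 739842539881/183400728100 in ≈ 4.034 in

NRCS table: row crops, straight row, good condition, soil group A → CN(II) = 67
Wet (AMC III): CN(III) = 23·67/(10 + 0.13·67) = 1541/(1871/100) = 154100/1871 ≈ 82.362
Max retention: S = 1000/(154100/1871) − 10 = 3300/1541 in (≈ 2.141 in)
Ia = 0.2·(3300/1541) = 660/1541 in ≈ 0.428 in
P − Ia = 6.010 − 0.428 = 860141/154100 ≈ 5.582 in (> 0, runoff occurs)
Runoff Q = (P−Ia)²/(P−Ia+S) = (5.582)²/(5.582+2.141) = 739842539881/183400728100 ≈ 4.034 in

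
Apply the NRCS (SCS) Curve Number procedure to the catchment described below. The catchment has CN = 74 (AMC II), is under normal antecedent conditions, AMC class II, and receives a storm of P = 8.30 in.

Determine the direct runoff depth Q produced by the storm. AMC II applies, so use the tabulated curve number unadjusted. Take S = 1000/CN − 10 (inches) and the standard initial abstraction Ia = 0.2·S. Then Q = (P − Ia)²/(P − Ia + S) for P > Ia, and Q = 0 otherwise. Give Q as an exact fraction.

Q = 7901721/1521070 in ≈ 5.195 in

Average conditions: CN = 74 (no AMC adjustment).
S = 1000/74 − 10 = 130/37 in ≈ 3.514 in
Initial abstraction Ia = S/5 = (130/37)/5 = 26/37 ≈ 0.703 in
Excess rainfall: 8.300 − 0.703 = 7.597 in; P > Ia so Q > 0
Q: (2811/370)² ÷ (4111/370) = 7901721/1521070 in (≈ 5.195 in)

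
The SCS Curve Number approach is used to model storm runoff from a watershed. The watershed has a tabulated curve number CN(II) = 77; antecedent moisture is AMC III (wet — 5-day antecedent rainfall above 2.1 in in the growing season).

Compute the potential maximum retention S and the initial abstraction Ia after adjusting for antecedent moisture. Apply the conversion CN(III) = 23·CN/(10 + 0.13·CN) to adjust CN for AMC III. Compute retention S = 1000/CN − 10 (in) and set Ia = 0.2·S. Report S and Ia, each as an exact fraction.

S = 100/77 in ≈ 1.299 in; Ia = 20/77 in ≈ 0.260 in

CN(III) from CN(II)=77: (23·77)/(10 + 0.13·77) = 7700/87 ≈ 88.506
Retention S: 1000/CN − 10 with CN=88.506 → S = 100/77 ≈ 1.299 in
Ia = 0.2·(100/77) = 20/77 in ≈ 0.260 in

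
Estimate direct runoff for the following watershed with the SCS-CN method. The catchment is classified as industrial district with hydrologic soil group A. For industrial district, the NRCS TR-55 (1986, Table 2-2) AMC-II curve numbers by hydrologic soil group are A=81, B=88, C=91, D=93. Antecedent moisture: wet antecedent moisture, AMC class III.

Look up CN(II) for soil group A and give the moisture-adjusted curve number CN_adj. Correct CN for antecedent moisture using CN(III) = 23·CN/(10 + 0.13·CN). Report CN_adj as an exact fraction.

CN_adj = 186300/2053 ≈ 90.745

NRCS table: industrial district, soil group A → CN(II) = 81
Adjust CN=81 to AMC III: 23·81/(10 + 0.13·81) → 1863 ÷ (2053/100) = 186300/2053 ≈ 90.745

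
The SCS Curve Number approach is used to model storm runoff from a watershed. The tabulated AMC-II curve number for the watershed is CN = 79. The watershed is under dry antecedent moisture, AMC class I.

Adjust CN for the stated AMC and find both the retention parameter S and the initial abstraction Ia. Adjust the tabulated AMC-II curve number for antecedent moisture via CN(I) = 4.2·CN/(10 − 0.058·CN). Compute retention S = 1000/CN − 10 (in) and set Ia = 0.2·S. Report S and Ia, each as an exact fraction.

Adjust CN=79 to AMC I: 4.2·79/(10 − 0.058·79) → (1659/5) ÷ (2709/500) = 7900/129 ≈ 61.240
Max retention: S = 1000/(7900/129) − 10 = 500/79 in (≈ 6.329 in)
Ia = 0.2·(500/79) = 100/79 in ≈ 1.266 in

S = 500/79 in ≈ 6.329 in; Ia = 100/79 in ≈ 1.266 in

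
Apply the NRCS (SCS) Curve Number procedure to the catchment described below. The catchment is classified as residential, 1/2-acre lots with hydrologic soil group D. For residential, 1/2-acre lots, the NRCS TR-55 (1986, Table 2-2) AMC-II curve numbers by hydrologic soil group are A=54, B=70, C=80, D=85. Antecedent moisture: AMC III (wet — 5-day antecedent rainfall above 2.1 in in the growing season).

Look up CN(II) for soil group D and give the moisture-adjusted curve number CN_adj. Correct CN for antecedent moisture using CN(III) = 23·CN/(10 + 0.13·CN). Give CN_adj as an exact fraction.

CN_adj = 39100/421 ≈ 92.874

NRCS table: residential, 1/2-acre lots, soil group D → CN(II) = 85
CN(III) from CN(II)=85: (23·85)/(10 + 0.13·85) = 39100/421 ≈ 92.874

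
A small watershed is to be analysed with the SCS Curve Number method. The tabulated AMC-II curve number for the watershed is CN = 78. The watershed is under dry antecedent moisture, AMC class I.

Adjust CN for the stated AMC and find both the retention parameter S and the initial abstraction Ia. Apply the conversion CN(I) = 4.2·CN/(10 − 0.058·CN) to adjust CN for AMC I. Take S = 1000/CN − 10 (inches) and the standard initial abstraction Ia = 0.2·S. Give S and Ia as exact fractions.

S = 5500/819 in ≈ 6.716 in; Ia = 1100/819 in ≈ 1.343 in

Dry (AMC I): CN(I) = 4.2·78/(10 − 0.058·78) = (1638/5)/(1369/250) = 81900/1369 ≈ 59.825
Max retention: S = 1000/(81900/1369) − 10 = 5500/819 in (≈ 6.716 in)
Ia = 0.2·(5500/819) = 1100/819 in ≈ 1.343 in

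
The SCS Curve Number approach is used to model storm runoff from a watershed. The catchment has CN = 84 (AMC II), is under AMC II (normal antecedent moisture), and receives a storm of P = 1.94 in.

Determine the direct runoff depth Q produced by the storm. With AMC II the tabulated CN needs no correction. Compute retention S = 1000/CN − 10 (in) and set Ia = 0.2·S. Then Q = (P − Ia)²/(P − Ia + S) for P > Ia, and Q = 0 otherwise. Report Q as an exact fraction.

AMC II — tabulated CN = 84 applies directly.
S = 1000/84 − 10 = 40/21 in ≈ 1.905 in
Initial abstraction Ia = S/5 = (40/21)/5 = 8/21 ≈ 0.381 in
Since P=1.940 > Ia=0.381: effective rainfall P−Ia = 1637/1050 in
Q: (1637/1050)² ÷ (3637/1050) = 2679769/3818850 in (≈ 0.702 in)

Q = 2679769/3818850 in ≈ 0.702 in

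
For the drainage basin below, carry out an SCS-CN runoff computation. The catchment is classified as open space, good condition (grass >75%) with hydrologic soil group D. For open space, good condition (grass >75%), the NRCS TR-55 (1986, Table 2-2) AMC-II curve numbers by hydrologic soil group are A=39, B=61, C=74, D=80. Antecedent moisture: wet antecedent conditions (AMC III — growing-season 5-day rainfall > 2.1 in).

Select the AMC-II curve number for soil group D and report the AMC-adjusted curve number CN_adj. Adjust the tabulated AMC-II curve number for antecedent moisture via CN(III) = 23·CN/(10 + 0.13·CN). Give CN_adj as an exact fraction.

NRCS table: open space, good condition (grass >75%), soil group D → CN(II) = 80
CN(III) from CN(II)=80: (23·80)/(10 + 0.13·80) = 4600/51 ≈ 90.196

CN_adj = 4600/51 ≈ 90.196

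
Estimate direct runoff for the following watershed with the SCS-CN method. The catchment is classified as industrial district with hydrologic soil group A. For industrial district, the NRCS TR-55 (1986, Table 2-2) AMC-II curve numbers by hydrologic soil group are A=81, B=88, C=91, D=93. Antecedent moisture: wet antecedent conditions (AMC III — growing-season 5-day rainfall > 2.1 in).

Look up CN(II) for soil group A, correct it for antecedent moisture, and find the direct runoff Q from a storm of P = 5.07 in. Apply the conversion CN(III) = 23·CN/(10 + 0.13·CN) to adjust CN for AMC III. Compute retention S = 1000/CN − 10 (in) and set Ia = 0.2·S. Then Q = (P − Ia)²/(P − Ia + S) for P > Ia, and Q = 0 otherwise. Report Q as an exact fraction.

NRCS table: industrial district, soil group A → CN(II) = 81
Adjust CN=81 to AMC III: 23·81/(10 + 0.13·81) → 1863 ÷ (2053/100) = 186300/2053 ≈ 90.745
Max retention: S = 1000/(186300/2053) − 10 = 1900/1863 in (≈ 1.020 in)
Ia = 0.2·(1900/1863) = 380/1863 in ≈ 0.204 in
Since P=5.070 > Ia=0.204: effective rainfall P−Ia = 906541/186300 in
Runoff Q = (P−Ia)²/(P−Ia+S) = (4.866)²/(4.866+1.020) = 821816584681/204285588300 ≈ 4.023 in

Q = 821816584681/204285588300 in ≈ 4.023 in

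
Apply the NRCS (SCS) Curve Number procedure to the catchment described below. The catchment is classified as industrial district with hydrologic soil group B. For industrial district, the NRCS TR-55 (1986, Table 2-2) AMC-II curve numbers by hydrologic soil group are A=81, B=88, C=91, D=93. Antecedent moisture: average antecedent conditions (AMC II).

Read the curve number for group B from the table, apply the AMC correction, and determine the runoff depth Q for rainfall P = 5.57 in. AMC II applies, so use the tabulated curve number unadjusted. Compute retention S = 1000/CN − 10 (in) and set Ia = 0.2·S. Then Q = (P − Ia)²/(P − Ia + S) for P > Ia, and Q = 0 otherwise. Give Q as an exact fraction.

NRCS table: industrial district, soil group B → CN(II) = 88
Average conditions: CN = 88 (no AMC adjustment).
S = 1000/88 − 10 = 15/11 in ≈ 1.364 in
Ia = 0.2·(15/11) = 3/11 in ≈ 0.273 in
Since P=5.570 > Ia=0.273: effective rainfall P−Ia = 5827/1100 in
Q = (5827/1100)²/((5827/1100) + 15/11) = (33953929/1210000)/(7327/1100) = 33953929/8059700 in ≈ 4.213 in

Q = 33953929/8059700 in ≈ 4.213 in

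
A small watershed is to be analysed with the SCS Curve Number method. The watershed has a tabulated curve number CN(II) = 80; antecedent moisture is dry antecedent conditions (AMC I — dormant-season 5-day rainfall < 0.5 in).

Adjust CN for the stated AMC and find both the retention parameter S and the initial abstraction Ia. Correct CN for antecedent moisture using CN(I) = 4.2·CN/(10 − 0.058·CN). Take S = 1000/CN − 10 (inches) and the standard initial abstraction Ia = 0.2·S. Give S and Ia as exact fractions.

CN(I) from CN(II)=80: (4.2·80)/(10 − 0.058·80) = 4200/67 ≈ 62.687
S = 1000/(4200/67) − 10 = 125/21 in ≈ 5.952 in
Ia = 0.2S: 0.2·5.952 = 1.190 in (exactly 25/21)

S = 125/21 in ≈ 5.952 in; Ia = 25/21 in ≈ 1.190 in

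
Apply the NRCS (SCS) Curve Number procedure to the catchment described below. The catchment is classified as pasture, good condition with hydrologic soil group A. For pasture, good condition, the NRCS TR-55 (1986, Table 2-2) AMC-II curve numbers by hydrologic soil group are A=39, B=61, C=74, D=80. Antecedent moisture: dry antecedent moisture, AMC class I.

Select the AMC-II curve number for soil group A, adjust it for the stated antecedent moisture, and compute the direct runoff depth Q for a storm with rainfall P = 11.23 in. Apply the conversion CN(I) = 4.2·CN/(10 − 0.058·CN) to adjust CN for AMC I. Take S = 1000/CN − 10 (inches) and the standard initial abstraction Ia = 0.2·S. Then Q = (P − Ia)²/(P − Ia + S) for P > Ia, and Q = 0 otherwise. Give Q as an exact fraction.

Q = 95937009169/275162460300 in ≈ 0.349 in

NRCS table: pasture, good condition, soil group A → CN(II) = 39
CN(I) from CN(II)=39: (4.2·39)/(10 − 0.058·39) = 81900/3869 ≈ 21.168
Max retention: S = 1000/(81900/3869) − 10 = 30500/819 in (≈ 37.241 in)
Ia = 0.2S: 0.2·37.241 = 7.448 in (exactly 6100/819)
Excess rainfall: 11.230 − 7.448 = 3.782 in; P > Ia so Q > 0
Runoff Q = (P−Ia)²/(P−Ia+S) = (3.782)²/(3.782+37.241) = 95937009169/275162460300 ≈ 0.349 in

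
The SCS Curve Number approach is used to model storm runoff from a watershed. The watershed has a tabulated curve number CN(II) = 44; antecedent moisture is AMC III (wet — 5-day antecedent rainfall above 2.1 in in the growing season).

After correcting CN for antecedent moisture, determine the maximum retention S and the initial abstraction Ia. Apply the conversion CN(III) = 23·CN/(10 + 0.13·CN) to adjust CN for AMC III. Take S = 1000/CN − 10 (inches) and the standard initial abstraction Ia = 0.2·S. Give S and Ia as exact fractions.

Adjust CN=44 to AMC III: 23·44/(10 + 0.13·44) → 1012 ÷ (393/25) = 25300/393 ≈ 64.377
Retention S: 1000/CN − 10 with CN=64.377 → S = 1400/253 ≈ 5.534 in
Initial abstraction Ia = S/5 = (1400/253)/5 = 280/253 ≈ 1.107 in

S = 1400/253 in ≈ 5.534 in; Ia = 280/253 in ≈ 1.107 in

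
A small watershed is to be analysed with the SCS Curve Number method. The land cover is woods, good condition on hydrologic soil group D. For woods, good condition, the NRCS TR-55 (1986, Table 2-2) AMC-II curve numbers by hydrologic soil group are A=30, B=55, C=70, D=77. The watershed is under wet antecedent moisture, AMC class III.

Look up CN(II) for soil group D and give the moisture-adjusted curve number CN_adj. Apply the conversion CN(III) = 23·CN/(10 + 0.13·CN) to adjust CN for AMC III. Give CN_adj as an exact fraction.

CN_adj = 7700/87 ≈ 88.506

NRCS table: woods, good condition, soil group D → CN(II) = 77
Adjust CN=77 to AMC III: 23·77/(10 + 0.13·77) → 1771 ÷ (2001/100) = 7700/87 ≈ 88.506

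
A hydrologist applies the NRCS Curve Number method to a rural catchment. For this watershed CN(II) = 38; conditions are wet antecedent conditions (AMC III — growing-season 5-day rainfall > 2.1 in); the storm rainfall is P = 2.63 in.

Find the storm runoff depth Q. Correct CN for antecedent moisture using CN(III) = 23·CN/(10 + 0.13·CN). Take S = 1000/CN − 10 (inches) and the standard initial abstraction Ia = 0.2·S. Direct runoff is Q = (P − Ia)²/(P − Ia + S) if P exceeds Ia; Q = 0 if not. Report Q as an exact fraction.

Adjust CN=38 to AMC III: 23·38/(10 + 0.13·38) → 874 ÷ (747/50) = 43700/747 ≈ 58.501
S = 1000/(43700/747) − 10 = 3100/437 in ≈ 7.094 in
Ia = 0.2·(3100/437) = 620/437 in ≈ 1.419 in
Excess rainfall: 2.630 − 1.419 = 1.211 in; P > Ia so Q > 0
Q: (52931/43700)² ÷ (362931/43700) = 2801690761/15860084700 in (≈ 0.177 in)

Q = 2801690761/15860084700 in ≈ 0.177 in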